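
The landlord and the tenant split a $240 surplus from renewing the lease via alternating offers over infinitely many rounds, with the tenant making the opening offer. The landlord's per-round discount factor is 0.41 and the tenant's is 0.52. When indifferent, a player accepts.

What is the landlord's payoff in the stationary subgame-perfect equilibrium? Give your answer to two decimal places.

60.03

In a stationary SPE each proposer offers the other exactly their discounted continuation value.
If the tenant keeps x when proposing and the landlord keeps y when proposing, then x = 240 − 0.41y and y = 240 − 0.52x.
Solving: x = 240(1 − 0.41) / (1 − 0.52·0.41) = 141.6 / 0.7868 ≈ 179.9695.
The landlord gets 240 − 179.9695 ≈ 60.0305.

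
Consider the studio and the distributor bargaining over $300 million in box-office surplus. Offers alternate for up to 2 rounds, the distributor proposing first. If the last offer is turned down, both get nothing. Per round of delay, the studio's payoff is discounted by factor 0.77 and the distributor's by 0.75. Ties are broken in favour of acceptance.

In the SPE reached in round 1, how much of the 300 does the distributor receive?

69

Round 2 (the studio proposes): rejection yields 0 for the distributor; the studio offers 0 and keeps 300.
Round 1 (the distributor proposes): the studio can get 300 next round, worth 0.77 × 300 = 231 now, so the distributor offers 231, keeping 69.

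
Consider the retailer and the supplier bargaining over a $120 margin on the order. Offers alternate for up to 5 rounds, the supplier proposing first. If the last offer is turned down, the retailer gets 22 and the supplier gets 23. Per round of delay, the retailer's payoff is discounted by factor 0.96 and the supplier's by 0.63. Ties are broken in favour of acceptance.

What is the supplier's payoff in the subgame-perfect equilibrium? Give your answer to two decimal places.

Round 5 (the supplier proposes): the retailer gets 22 if talks fail, so the supplier offers 22 and keeps 98.
Round 4 (the retailer proposes): the supplier can get 98 next round, worth 0.63 × 98 = 61.74 now. The retailer offers 61.74 and keeps 120 − 61.74 = 58.26.
Round 3 (the supplier proposes): the retailer can get 58.26 next round, worth 0.96 × 58.26 = 55.9296 now, so the supplier offers 55.9296, keeping 64.0704.
Round 2 (the retailer proposes): the supplier can get 64.0704 next round, worth 0.63 × 64.0704 = 40.364352 now; the retailer offers that and keeps 79.635648.
Round 1 (the supplier proposes): the retailer can get 79.635648 next round, worth 0.96 × 79.635648 = 76.45022208 now; the supplier offers that and keeps 43.54977792.

43.55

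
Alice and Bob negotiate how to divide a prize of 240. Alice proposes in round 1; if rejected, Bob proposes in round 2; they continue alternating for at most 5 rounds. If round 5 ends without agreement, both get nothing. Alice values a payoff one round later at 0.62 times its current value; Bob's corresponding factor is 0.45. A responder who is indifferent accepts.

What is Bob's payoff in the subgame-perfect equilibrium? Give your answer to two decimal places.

Round 5 (Alice proposes): rejection yields 0 for Bob; Alice offers 0 and keeps 240.
Round 4 (Bob proposes): Alice can get 240 next round, worth 0.62 × 240 = 148.8 now. Bob offers 148.8 and keeps 240 − 148.8 = 91.2.
Round 3 (Alice proposes): Bob can get 91.2 next round, worth 0.45 × 91.2 = 41.04 now; Alice offers that and keeps 198.96.
Round 2 (Bob proposes): Alice can get 198.96 next round, worth 0.62 × 198.96 = 123.3552 now; Bob offers that and keeps 116.6448.
Round 1 (Alice proposes): Bob can get 116.6448 next round, worth 0.45 × 116.6448 = 52.49016 now, so Alice offers 52.49016, keeping 187.50984.

52.49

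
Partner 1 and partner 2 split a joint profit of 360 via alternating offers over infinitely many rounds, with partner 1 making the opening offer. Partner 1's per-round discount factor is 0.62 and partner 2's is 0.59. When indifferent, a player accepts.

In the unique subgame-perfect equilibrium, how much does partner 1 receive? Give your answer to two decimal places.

When partner 1 proposes, partner 2 accepts any offer worth at least 0.59 times what partner 2 would get by proposing next round; and vice versa.
This gives x = 360 − 0.59y and y = 360 − 0.62x, where x and y are each side's share when it proposes.
Hence (1 − 0.59·0.62)x = 360(1 − 0.59), i.e. 0.6342·x = 147.6.
x ≈ 232.7342; partner 2's share is 360 − x ≈ 127.2658.

232.73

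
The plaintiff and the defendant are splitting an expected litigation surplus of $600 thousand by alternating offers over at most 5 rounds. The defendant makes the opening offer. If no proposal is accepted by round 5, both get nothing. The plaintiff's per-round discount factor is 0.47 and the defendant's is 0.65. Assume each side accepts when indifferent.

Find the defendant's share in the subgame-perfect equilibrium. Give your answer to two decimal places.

Round 5 (the defendant proposes): rejection yields 0 for the plaintiff; the defendant offers 0 and keeps 600.
Round 4 (the plaintiff proposes): the defendant can get 600 next round, worth 0.65 × 600 = 390 now. The plaintiff offers 390 and keeps 600 − 390 = 210.
Round 3 (the defendant proposes): the plaintiff can get 210 next round, worth 0.47 × 210 = 98.7 now, so the defendant offers 98.7, keeping 501.3.
Round 2 (the plaintiff proposes): the defendant can get 501.3 next round, worth 0.65 × 501.3 = 325.845 now. The plaintiff offers 325.845 and keeps 600 − 325.845 = 274.155.
Round 1 (the defendant proposes): the plaintiff can get 274.155 next round, worth 0.47 × 274.155 = 128.85285 now. The defendant offers 128.85285 and keeps 600 − 128.85285 = 471.14715.

471.15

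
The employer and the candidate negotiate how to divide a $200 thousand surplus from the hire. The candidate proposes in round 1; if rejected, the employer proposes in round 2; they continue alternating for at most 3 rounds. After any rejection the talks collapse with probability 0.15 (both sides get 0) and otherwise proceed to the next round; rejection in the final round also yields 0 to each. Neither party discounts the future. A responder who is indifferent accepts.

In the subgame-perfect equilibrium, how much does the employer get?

25.5

By backward induction:
Round 3 (the candidate proposes): the employer will accept anything ≥ 0, so the candidate offers 0 and keeps 200.
Round 2 (the employer proposes): rejecting gives the candidate an expected 0.85 × 200 = 170; the employer offers that and keeps 30.
Round 1 (the candidate proposes): rejecting gives the employer an expected 0.85 × 30 = 25.5. The candidate offers 25.5 and keeps 200 − 25.5 = 174.5.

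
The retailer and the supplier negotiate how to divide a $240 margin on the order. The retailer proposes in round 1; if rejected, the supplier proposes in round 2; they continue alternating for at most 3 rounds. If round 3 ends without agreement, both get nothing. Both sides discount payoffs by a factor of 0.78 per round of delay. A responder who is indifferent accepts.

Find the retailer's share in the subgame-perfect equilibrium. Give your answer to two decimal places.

Round 3 (the retailer proposes): rejection yields 0 for the supplier; the retailer offers 0 and keeps 240.
Round 2 (the supplier proposes): the retailer can get 240 next round, worth 0.78 × 240 = 187.2 now; the supplier offers that and keeps 52.8.
Round 1 (the retailer proposes): the supplier can get 52.8 next round, worth 0.78 × 52.8 = 41.184 now. The retailer offers 41.184 and keeps 240 − 41.184 = 198.816.

198.82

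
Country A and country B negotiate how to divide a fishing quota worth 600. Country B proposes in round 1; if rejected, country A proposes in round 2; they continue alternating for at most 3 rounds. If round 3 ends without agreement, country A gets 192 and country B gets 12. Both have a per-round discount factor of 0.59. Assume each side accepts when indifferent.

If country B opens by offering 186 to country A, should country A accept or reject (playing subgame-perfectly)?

Round 3 (country B proposes): country A gets 192 if talks fail, so country B offers 192 and keeps 408.
Round 2 (country A proposes): country B can get 408 next round, worth 0.59 × 408 = 240.72 now. Country A offers 240.72 and keeps 600 − 240.72 = 359.28.
So by rejecting in round 1, country A gets 359.28 next round, worth 0.59 × 359.28 = 211.9752 now.
Offer 186 < 211.9752, so country A rejects.

Reject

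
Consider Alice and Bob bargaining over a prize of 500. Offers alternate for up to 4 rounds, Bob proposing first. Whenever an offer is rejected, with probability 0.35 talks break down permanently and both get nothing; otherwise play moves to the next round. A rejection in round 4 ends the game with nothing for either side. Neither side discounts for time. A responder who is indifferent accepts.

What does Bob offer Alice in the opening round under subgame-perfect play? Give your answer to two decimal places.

Round 4 (Alice proposes): rejection yields 0 for Bob; Alice offers 0 and keeps 500.
Round 3 (Bob proposes): rejecting gives Alice an expected 0.65 × 500 = 325. Bob offers 325 and keeps 500 − 325 = 175.
Round 2 (Alice proposes): rejecting gives Bob an expected 0.65 × 175 = 113.75, so Alice offers 113.75, keeping 386.25.
Round 1 (Bob proposes): rejecting gives Alice an expected 0.65 × 386.25 = 251.0625. Bob offers 251.0625 and keeps 500 − 251.0625 = 248.9375.

251.06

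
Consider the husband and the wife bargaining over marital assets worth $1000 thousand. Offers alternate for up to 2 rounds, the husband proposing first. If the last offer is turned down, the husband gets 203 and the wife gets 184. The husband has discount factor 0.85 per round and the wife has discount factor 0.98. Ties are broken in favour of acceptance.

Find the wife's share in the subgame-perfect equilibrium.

781.06

Round 2 (the wife proposes): the husband gets 203 if talks fail, so the wife offers 203 and keeps 797.
Round 1 (the husband proposes): the wife can get 797 next round, worth 0.98 × 797 = 781.06 now, so the husband offers 781.06, keeping 218.94.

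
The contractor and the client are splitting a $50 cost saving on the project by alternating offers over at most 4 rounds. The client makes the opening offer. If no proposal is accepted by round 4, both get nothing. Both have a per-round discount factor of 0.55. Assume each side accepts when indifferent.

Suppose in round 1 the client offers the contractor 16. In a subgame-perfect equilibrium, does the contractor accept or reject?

Round 4 (the contractor proposes): the client will accept anything ≥ 0, so the contractor offers 0 and keeps 50.
Round 3 (the client proposes): the contractor can get 50 next round, worth 0.55 × 50 = 27.5 now. The client offers 27.5 and keeps 50 − 27.5 = 22.5.
Round 2 (the contractor proposes): the client can get 22.5 next round, worth 0.55 × 22.5 = 12.375 now; the contractor offers that and keeps 37.625.
So by rejecting in round 1, the contractor gets 37.625 next round, worth 0.55 × 37.625 = 20.69375 now.
Offer 16 < 20.69375, so the contractor rejects.

Reject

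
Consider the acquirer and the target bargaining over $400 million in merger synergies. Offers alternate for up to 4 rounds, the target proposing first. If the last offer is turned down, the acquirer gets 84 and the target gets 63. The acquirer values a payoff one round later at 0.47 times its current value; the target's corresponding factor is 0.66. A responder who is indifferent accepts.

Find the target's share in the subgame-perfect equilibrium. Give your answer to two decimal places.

286.95

Round 4 (the acquirer proposes): the target gets 63 if talks fail, so the acquirer offers 63 and keeps 337.
Round 3 (the target proposes): the acquirer can get 337 next round, worth 0.47 × 337 = 158.39 now; the target offers that and keeps 241.61.
Round 2 (the acquirer proposes): the target can get 241.61 next round, worth 0.66 × 241.61 = 159.4626 now. The acquirer offers 159.4626 and keeps 400 − 159.4626 = 240.5374.
Round 1 (the target proposes): the acquirer can get 240.5374 next round, worth 0.47 × 240.5374 = 113.052578 now, so the target offers 113.052578, keeping 286.947422.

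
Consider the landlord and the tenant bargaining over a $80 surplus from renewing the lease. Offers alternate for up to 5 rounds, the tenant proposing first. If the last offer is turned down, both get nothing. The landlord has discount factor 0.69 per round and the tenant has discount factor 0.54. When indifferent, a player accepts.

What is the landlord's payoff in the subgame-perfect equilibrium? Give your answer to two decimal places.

34.85

Round 5 (the tenant proposes): the landlord will accept anything ≥ 0, so the tenant offers 0 and keeps 80.
Round 4 (the landlord proposes): the tenant can get 80 next round, worth 0.54 × 80 = 43.2 now. The landlord offers 43.2 and keeps 80 − 43.2 = 36.8.
Round 3 (the tenant proposes): the landlord can get 36.8 next round, worth 0.69 × 36.8 = 25.392 now, so the tenant offers 25.392, keeping 54.608.
Round 2 (the landlord proposes): the tenant can get 54.608 next round, worth 0.54 × 54.608 = 29.48832 now. The landlord offers 29.48832 and keeps 80 − 29.48832 = 50.51168.
Round 1 (the tenant proposes): the landlord can get 50.51168 next round, worth 0.69 × 50.51168 = 34.8530592 now. The tenant offers 34.8530592 and keeps 80 − 34.8530592 = 45.1469408.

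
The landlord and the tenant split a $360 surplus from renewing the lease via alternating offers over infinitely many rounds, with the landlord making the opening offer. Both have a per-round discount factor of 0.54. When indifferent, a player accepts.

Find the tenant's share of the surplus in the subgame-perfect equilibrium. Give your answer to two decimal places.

When the landlord proposes, the tenant accepts any offer worth at least 0.54 times what the tenant would get by proposing next round; and vice versa.
This gives x = 360 − 0.54y and y = 360 − 0.54x, where x and y are each side's share when it proposes.
Hence (1 − 0.54·0.54)x = 360(1 − 0.54), i.e. 0.7084·x = 165.6.
x ≈ 233.7662; the tenant's share is 360 − x ≈ 126.2338.

126.23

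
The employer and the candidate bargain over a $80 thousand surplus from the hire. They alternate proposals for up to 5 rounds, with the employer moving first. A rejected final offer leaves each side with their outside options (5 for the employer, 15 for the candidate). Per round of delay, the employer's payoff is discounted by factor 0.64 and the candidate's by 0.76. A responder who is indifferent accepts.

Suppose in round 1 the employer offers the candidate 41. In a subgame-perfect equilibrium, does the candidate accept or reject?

Accept

Round 5 (the employer proposes): the candidate gets 15 if talks fail, so the employer offers 15 and keeps 65.
Round 4 (the candidate proposes): the employer can get 65 next round, worth 0.64 × 65 = 41.6 now, so the candidate offers 41.6, keeping 38.4.
Round 3 (the employer proposes): the candidate can get 38.4 next round, worth 0.76 × 38.4 = 29.184 now; the employer offers that and keeps 50.816.
Round 2 (the candidate proposes): the employer can get 50.816 next round, worth 0.64 × 50.816 = 32.52224 now; the candidate offers that and keeps 47.47776.
So by rejecting in round 1, the candidate gets 47.47776 next round, worth 0.76 × 47.47776 = 36.0830976 now.
Offer 41 ≥ 36.0830976, so the candidate accepts.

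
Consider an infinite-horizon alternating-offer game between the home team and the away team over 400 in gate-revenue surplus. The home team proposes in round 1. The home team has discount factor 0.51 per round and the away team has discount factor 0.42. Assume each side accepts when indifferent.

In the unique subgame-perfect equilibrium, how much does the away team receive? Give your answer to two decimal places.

When the home team proposes, the away team accepts any offer worth at least 0.42 times what the away team would get by proposing next round; and vice versa.
This gives x = 400 − 0.42y and y = 400 − 0.51x, where x and y are each side's share when it proposes.
Hence (1 − 0.42·0.51)x = 400(1 − 0.42), i.e. 0.7858·x = 232.
x ≈ 295.2405; the away team's share is 400 − x ≈ 104.7595.

104.76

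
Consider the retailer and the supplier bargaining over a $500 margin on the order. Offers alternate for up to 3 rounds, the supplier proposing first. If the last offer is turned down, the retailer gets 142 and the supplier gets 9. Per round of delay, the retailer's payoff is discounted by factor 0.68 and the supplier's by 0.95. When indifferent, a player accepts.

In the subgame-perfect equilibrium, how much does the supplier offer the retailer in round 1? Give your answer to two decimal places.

Work backward from the last round.
Round 3 (the supplier proposes): the retailer gets 142 if talks fail, so the supplier offers 142 and keeps 358.
Round 2 (the retailer proposes): the supplier can get 358 next round, worth 0.95 × 358 = 340.1 now; the retailer offers that and keeps 159.9.
Round 1 (the supplier proposes): the retailer can get 159.9 next round, worth 0.68 × 159.9 = 108.732 now; the supplier offers that and keeps 391.268.

108.73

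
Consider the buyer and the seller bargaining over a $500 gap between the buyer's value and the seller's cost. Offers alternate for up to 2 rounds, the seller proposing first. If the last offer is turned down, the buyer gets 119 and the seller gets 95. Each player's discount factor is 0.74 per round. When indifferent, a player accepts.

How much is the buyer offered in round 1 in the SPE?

Round 2 (the buyer proposes): the seller gets 95 if talks fail, so the buyer offers 95 and keeps 405.
Round 1 (the seller proposes): the buyer can get 405 next round, worth 0.74 × 405 = 299.7 now. The seller offers 299.7 and keeps 500 − 299.7 = 200.3.

299.7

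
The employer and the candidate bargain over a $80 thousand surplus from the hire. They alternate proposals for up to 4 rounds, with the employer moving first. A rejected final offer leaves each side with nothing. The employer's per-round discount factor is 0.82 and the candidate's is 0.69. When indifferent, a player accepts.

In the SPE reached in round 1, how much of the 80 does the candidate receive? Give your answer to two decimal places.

41.17

Round 4 (the candidate proposes): the employer will accept anything ≥ 0, so the candidate offers 0 and keeps 80.
Round 3 (the employer proposes): the candidate can get 80 next round, worth 0.69 × 80 = 55.2 now; the employer offers that and keeps 24.8.
Round 2 (the candidate proposes): the employer can get 24.8 next round, worth 0.82 × 24.8 = 20.336 now. The candidate offers 20.336 and keeps 80 − 20.336 = 59.664.
Round 1 (the employer proposes): the candidate can get 59.664 next round, worth 0.69 × 59.664 = 41.16816 now. The employer offers 41.16816 and keeps 80 − 41.16816 = 38.83184.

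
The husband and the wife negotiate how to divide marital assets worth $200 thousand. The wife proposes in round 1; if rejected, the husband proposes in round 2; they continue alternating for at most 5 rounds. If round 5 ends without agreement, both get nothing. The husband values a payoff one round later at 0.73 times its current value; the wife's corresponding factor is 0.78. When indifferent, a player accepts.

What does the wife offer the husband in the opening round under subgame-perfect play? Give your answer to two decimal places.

50.41

Work backward from the last round.
Round 5 (the wife proposes): rejection yields 0 for the husband; the wife offers 0 and keeps 200.
Round 4 (the husband proposes): the wife can get 200 next round, worth 0.78 × 200 = 156 now. The husband offers 156 and keeps 200 − 156 = 44.
Round 3 (the wife proposes): the husband can get 44 next round, worth 0.73 × 44 = 32.12 now. The wife offers 32.12 and keeps 200 − 32.12 = 167.88.
Round 2 (the husband proposes): the wife can get 167.88 next round, worth 0.78 × 167.88 = 130.9464 now, so the husband offers 130.9464, keeping 69.0536.
Round 1 (the wife proposes): the husband can get 69.0536 next round, worth 0.73 × 69.0536 = 50.409128 now; the wife offers that and keeps 149.590872.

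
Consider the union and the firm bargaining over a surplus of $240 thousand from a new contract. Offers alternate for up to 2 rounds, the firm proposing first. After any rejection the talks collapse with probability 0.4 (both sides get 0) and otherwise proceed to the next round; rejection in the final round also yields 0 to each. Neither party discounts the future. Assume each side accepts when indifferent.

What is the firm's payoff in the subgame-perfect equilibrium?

Round 2 (the union proposes): rejection yields 0 for the firm; the union offers 0 and keeps 240.
Round 1 (the firm proposes): rejecting gives the union an expected 0.6 × 240 = 144, so the firm offers 144, keeping 96.

96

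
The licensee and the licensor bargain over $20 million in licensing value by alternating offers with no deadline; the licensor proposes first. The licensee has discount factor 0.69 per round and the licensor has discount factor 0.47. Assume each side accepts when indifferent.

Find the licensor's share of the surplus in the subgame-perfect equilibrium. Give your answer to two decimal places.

When the licensor proposes, the licensee accepts any offer worth at least 0.69 times what the licensee would get by proposing next round; and vice versa.
This gives x = 20 − 0.69y and y = 20 − 0.47x, where x and y are each side's share when it proposes.
Hence (1 − 0.69·0.47)x = 20(1 − 0.69), i.e. 0.6757·x = 6.2.
x ≈ 9.1757; the licensee's share is 20 − x ≈ 10.8243.

9.18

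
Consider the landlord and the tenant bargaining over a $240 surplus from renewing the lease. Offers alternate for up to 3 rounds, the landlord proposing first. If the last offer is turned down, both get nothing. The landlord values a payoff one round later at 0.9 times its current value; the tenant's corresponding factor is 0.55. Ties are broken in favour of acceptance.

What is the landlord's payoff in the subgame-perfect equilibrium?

Work backward from the last round.
Round 3 (the landlord proposes): the tenant will accept anything ≥ 0, so the landlord offers 0 and keeps 240.
Round 2 (the tenant proposes): the landlord can get 240 next round, worth 0.9 × 240 = 216 now; the tenant offers that and keeps 24.
Round 1 (the landlord proposes): the tenant can get 24 next round, worth 0.55 × 24 = 13.2 now, so the landlord offers 13.2, keeping 226.8.

226.8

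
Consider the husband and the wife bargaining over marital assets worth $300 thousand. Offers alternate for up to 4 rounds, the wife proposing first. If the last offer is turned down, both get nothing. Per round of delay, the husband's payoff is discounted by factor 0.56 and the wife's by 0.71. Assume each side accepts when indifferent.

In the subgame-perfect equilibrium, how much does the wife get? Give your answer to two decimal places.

184.48

Round 4 (the husband proposes): rejection yields 0 for the wife; the husband offers 0 and keeps 300.
Round 3 (the wife proposes): the husband can get 300 next round, worth 0.56 × 300 = 168 now, so the wife offers 168, keeping 132.
Round 2 (the husband proposes): the wife can get 132 next round, worth 0.71 × 132 = 93.72 now, so the husband offers 93.72, keeping 206.28.
Round 1 (the wife proposes): the husband can get 206.28 next round, worth 0.56 × 206.28 = 115.5168 now, so the wife offers 115.5168, keeping 184.4832.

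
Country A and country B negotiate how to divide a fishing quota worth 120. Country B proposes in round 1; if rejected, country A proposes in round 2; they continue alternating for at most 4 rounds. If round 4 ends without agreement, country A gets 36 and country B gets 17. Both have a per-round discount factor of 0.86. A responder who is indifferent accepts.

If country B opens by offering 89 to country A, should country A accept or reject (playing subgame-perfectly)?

Round 4 (country A proposes): country B gets 17 if talks fail, so country A offers 17 and keeps 103.
Round 3 (country B proposes): country A can get 103 next round, worth 0.86 × 103 = 88.58 now. Country B offers 88.58 and keeps 120 − 88.58 = 31.42.
Round 2 (country A proposes): country B can get 31.42 next round, worth 0.86 × 31.42 = 27.0212 now, so country A offers 27.0212, keeping 92.9788.
So by rejecting in round 1, country A gets 92.9788 next round, worth 0.86 × 92.9788 = 79.961768 now.
Offer 89 ≥ 79.961768, so country A accepts.

Accept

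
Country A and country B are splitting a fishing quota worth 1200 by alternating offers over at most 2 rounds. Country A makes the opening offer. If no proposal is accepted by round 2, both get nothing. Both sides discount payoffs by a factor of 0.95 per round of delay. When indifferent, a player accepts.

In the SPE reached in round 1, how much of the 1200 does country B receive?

Round 2 (country B proposes): rejection yields 0 for country A; country B offers 0 and keeps 1200.
Round 1 (country A proposes): country B can get 1200 next round, worth 0.95 × 1200 = 1140 now. Country A offers 1140 and keeps 1200 − 1140 = 60.

1140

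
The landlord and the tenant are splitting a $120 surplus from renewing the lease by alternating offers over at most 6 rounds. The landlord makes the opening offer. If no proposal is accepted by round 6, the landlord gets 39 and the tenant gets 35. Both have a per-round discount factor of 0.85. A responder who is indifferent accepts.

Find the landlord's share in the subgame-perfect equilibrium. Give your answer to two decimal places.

Work backward from the last round.
Round 6 (the tenant proposes): the landlord gets 39 if talks fail, so the tenant offers 39 and keeps 81.
Round 5 (the landlord proposes): the tenant can get 81 next round, worth 0.85 × 81 = 68.85 now. The landlord offers 68.85 and keeps 120 − 68.85 = 51.15.
Round 4 (the tenant proposes): the landlord can get 51.15 next round, worth 0.85 × 51.15 = 43.4775 now. The tenant offers 43.4775 and keeps 120 − 43.4775 = 76.5225.
Round 3 (the landlord proposes): the tenant can get 76.5225 next round, worth 0.85 × 76.5225 = 65.044125 now; the landlord offers that and keeps 54.955875.
Round 2 (the tenant proposes): the landlord can get 54.955875 next round, worth 0.85 × 54.955875 = 46.71249375 now; the tenant offers that and keeps 73.28750625.
Round 1 (the landlord proposes): the tenant can get 73.28750625 next round, worth 0.85 × 73.28750625 = 62.2943803125 now. The landlord offers 62.2943803125 and keeps 120 − 62.2943803125 = 57.7056196875.

57.71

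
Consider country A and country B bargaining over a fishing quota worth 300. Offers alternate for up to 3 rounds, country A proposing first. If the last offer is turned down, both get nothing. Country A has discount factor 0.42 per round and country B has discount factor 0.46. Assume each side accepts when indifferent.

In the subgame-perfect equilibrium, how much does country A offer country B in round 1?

Round 3 (country A proposes): country B will accept anything ≥ 0, so country A offers 0 and keeps 300.
Round 2 (country B proposes): country A can get 300 next round, worth 0.42 × 300 = 126 now, so country B offers 126, keeping 174.
Round 1 (country A proposes): country B can get 174 next round, worth 0.46 × 174 = 80.04 now. Country A offers 80.04 and keeps 300 − 80.04 = 219.96.

80.04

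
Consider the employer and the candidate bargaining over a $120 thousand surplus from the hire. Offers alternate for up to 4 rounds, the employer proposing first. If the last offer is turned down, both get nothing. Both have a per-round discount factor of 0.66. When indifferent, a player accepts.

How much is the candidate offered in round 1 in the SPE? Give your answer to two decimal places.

61.43

Round 4 (the candidate proposes): the employer will accept anything ≥ 0, so the candidate offers 0 and keeps 120.
Round 3 (the employer proposes): the candidate can get 120 next round, worth 0.66 × 120 = 79.2 now. The employer offers 79.2 and keeps 120 − 79.2 = 40.8.
Round 2 (the candidate proposes): the employer can get 40.8 next round, worth 0.66 × 40.8 = 26.928 now. The candidate offers 26.928 and keeps 120 − 26.928 = 93.072.
Round 1 (the employer proposes): the candidate can get 93.072 next round, worth 0.66 × 93.072 = 61.42752 now. The employer offers 61.42752 and keeps 120 − 61.42752 = 58.57248.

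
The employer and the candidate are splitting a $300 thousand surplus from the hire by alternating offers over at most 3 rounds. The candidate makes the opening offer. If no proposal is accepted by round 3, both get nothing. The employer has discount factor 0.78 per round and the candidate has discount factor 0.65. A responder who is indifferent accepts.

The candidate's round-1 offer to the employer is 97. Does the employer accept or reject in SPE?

Round 3 (the candidate proposes): rejection yields 0 for the employer; the candidate offers 0 and keeps 300.
Round 2 (the employer proposes): the candidate can get 300 next round, worth 0.65 × 300 = 195 now; the employer offers that and keeps 105.
So by rejecting in round 1, the employer gets 105 next round, worth 0.78 × 105 = 81.9 now.
Offer 97 ≥ 81.9, so the employer accepts.

Accept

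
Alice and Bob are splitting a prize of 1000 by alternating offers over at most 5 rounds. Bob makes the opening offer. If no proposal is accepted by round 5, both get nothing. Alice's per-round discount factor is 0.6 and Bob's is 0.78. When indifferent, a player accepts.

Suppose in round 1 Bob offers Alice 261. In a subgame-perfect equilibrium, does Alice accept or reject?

Round 5 (Bob proposes): Alice will accept anything ≥ 0, so Bob offers 0 and keeps 1000.
Round 4 (Alice proposes): Bob can get 1000 next round, worth 0.78 × 1000 = 780 now, so Alice offers 780, keeping 220.
Round 3 (Bob proposes): Alice can get 220 next round, worth 0.6 × 220 = 132 now; Bob offers that and keeps 868.
Round 2 (Alice proposes): Bob can get 868 next round, worth 0.78 × 868 = 677.04 now. Alice offers 677.04 and keeps 1000 − 677.04 = 322.96.
So by rejecting in round 1, Alice gets 322.96 next round, worth 0.6 × 322.96 = 193.776 now.
Offer 261 ≥ 193.776, so Alice accepts.

Accept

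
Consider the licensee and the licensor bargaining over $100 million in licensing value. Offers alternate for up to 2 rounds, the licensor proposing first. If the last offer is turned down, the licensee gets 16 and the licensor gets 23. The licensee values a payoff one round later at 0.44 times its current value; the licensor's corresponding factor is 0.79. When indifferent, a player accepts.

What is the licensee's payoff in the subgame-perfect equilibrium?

33.88

Solve by backward induction from round 2.
Round 2 (the licensee proposes): the licensor gets 23 if talks fail, so the licensee offers 23 and keeps 77.
Round 1 (the licensor proposes): the licensee can get 77 next round, worth 0.44 × 77 = 33.88 now, so the licensor offers 33.88, keeping 66.12.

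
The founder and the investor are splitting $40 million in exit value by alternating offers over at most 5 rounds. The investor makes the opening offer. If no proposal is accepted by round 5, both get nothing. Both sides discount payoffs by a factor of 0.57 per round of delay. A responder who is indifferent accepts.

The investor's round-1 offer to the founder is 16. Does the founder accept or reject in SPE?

Accept

Round 5 (the investor proposes): rejection yields 0 for the founder; the investor offers 0 and keeps 40.
Round 4 (the founder proposes): the investor can get 40 next round, worth 0.57 × 40 = 22.8 now; the founder offers that and keeps 17.2.
Round 3 (the investor proposes): the founder can get 17.2 next round, worth 0.57 × 17.2 = 9.804 now; the investor offers that and keeps 30.196.
Round 2 (the founder proposes): the investor can get 30.196 next round, worth 0.57 × 30.196 = 17.21172 now, so the founder offers 17.21172, keeping 22.78828.
So by rejecting in round 1, the founder gets 22.78828 next round, worth 0.57 × 22.78828 = 12.9893196 now.
Offer 16 ≥ 12.9893196, so the founder accepts.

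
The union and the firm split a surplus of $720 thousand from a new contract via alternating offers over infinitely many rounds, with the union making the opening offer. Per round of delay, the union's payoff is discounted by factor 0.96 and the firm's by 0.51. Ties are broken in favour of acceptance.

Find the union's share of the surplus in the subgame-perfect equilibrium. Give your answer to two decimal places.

691.22

Let x be the union's share when the union proposes and y be the firm's share when the firm proposes.
The firm accepts iff offered ≥ 0.51·y, so x = 720 − 0.51y. Symmetrically y = 720 − 0.96x.
Substituting: x = 720 − 0.51(720 − 0.96x), giving x(1 − 0.96·0.51) = 720(1 − 0.51).
So x = 720 × 0.49 / 0.5104 ≈ 691.2226, and the firm receives 720 − x ≈ 28.7774.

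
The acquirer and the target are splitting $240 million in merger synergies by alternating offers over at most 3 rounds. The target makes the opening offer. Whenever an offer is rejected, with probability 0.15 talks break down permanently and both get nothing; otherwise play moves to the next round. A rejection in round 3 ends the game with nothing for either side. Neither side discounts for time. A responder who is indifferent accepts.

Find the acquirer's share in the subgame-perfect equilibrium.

Round 3 (the target proposes): rejection yields 0 for the acquirer; the target offers 0 and keeps 240.
Round 2 (the acquirer proposes): rejecting gives the target an expected 0.85 × 240 = 204. The acquirer offers 204 and keeps 240 − 204 = 36.
Round 1 (the target proposes): rejecting gives the acquirer an expected 0.85 × 36 = 30.6; the target offers that and keeps 209.4.

30.6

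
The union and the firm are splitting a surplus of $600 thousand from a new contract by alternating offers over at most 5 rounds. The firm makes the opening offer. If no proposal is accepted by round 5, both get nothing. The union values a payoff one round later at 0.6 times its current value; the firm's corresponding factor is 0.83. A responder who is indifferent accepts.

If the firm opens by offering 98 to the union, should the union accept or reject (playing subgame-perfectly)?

Accept

Round 5 (the firm proposes): the union will accept anything ≥ 0, so the firm offers 0 and keeps 600.
Round 4 (the union proposes): the firm can get 600 next round, worth 0.83 × 600 = 498 now. The union offers 498 and keeps 600 − 498 = 102.
Round 3 (the firm proposes): the union can get 102 next round, worth 0.6 × 102 = 61.2 now. The firm offers 61.2 and keeps 600 − 61.2 = 538.8.
Round 2 (the union proposes): the firm can get 538.8 next round, worth 0.83 × 538.8 = 447.204 now; the union offers that and keeps 152.796.
So by rejecting in round 1, the union gets 152.796 next round, worth 0.6 × 152.796 = 91.6776 now.
Offer 98 ≥ 91.6776, so the union accepts.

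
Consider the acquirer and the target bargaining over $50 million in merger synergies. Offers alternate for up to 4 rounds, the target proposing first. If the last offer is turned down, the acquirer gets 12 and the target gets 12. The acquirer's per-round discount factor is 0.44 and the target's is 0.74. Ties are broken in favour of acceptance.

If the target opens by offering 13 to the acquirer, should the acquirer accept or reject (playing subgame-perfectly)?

Round 4 (the acquirer proposes): the target gets 12 if talks fail, so the acquirer offers 12 and keeps 38.
Round 3 (the target proposes): the acquirer can get 38 next round, worth 0.44 × 38 = 16.72 now. The target offers 16.72 and keeps 50 − 16.72 = 33.28.
Round 2 (the acquirer proposes): the target can get 33.28 next round, worth 0.74 × 33.28 = 24.6272 now, so the acquirer offers 24.6272, keeping 25.3728.
So by rejecting in round 1, the acquirer gets 25.3728 next round, worth 0.44 × 25.3728 = 11.164032 now.
Offer 13 ≥ 11.164032, so the acquirer accepts.

Accept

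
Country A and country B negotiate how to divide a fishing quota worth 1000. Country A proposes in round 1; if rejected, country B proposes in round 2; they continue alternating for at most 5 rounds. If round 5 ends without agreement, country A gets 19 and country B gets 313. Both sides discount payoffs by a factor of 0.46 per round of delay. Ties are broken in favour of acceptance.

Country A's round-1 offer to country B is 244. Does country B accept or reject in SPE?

Round 5 (country A proposes): country B gets 313 if talks fail, so country A offers 313 and keeps 687.
Round 4 (country B proposes): country A can get 687 next round, worth 0.46 × 687 = 316.02 now; country B offers that and keeps 683.98.
Round 3 (country A proposes): country B can get 683.98 next round, worth 0.46 × 683.98 = 314.6308 now. Country A offers 314.6308 and keeps 1000 − 314.6308 = 685.3692.
Round 2 (country B proposes): country A can get 685.3692 next round, worth 0.46 × 685.3692 = 315.269832 now; country B offers that and keeps 684.730168.
So by rejecting in round 1, country B gets 684.730168 next round, worth 0.46 × 684.730168 = 314.97587728 now.
Offer 244 < 314.97587728, so country B rejects.

Reject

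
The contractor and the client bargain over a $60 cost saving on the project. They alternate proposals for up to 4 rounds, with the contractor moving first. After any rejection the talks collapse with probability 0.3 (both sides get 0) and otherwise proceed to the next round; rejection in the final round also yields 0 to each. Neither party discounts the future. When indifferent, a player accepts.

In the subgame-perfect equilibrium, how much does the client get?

33.18

Round 4 (the client proposes): the contractor will accept anything ≥ 0, so the client offers 0 and keeps 60.
Round 3 (the contractor proposes): rejecting gives the client an expected 0.7 × 60 = 42; the contractor offers that and keeps 18.
Round 2 (the client proposes): rejecting gives the contractor an expected 0.7 × 18 = 12.6; the client offers that and keeps 47.4.
Round 1 (the contractor proposes): rejecting gives the client an expected 0.7 × 47.4 = 33.18; the contractor offers that and keeps 26.82.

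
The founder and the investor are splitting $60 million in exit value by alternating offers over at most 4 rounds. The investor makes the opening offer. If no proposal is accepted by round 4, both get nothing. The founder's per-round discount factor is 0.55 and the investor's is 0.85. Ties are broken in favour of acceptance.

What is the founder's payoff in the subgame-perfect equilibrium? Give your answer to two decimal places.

20.38

Solve by backward induction from round 4.
Round 4 (the founder proposes): rejection yields 0 for the investor; the founder offers 0 and keeps 60.
Round 3 (the investor proposes): the founder can get 60 next round, worth 0.55 × 60 = 33 now. The investor offers 33 and keeps 60 − 33 = 27.
Round 2 (the founder proposes): the investor can get 27 next round, worth 0.85 × 27 = 22.95 now. The founder offers 22.95 and keeps 60 − 22.95 = 37.05.
Round 1 (the investor proposes): the founder can get 37.05 next round, worth 0.55 × 37.05 = 20.3775 now. The investor offers 20.3775 and keeps 60 − 20.3775 = 39.6225.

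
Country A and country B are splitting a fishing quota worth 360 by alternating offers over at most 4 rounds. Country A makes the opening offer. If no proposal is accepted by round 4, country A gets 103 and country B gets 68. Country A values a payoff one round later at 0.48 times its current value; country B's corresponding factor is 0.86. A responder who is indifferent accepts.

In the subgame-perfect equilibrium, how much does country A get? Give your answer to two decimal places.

107.77

Round 4 (country B proposes): country A gets 103 if talks fail, so country B offers 103 and keeps 257.
Round 3 (country A proposes): country B can get 257 next round, worth 0.86 × 257 = 221.02 now. Country A offers 221.02 and keeps 360 − 221.02 = 138.98.
Round 2 (country B proposes): country A can get 138.98 next round, worth 0.48 × 138.98 = 66.7104 now. Country B offers 66.7104 and keeps 360 − 66.7104 = 293.2896.
Round 1 (country A proposes): country B can get 293.2896 next round, worth 0.86 × 293.2896 = 252.229056 now, so country A offers 252.229056, keeping 107.770944.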